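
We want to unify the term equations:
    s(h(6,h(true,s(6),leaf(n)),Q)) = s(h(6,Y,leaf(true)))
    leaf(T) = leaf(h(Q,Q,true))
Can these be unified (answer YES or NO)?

YES

Decompose s/1: h(6,h(true,s(6),leaf(n)),Q) = h(6,Y,leaf(true)).
Decompose h/3: 6 = 6,  h(true,s(6),leaf(n)) = Y,  Q = leaf(true).
Delete trivial equation 6 = 6.
Bind Y := h(true,s(6),leaf(n)); no other remaining equation mentions Y.
Bind Q := leaf(true); substituting into the remaining equation gives: leaf(T) = leaf(h(leaf(true),leaf(true),true)).
Decompose leaf/1: T = h(leaf(true),leaf(true),true).
Bind T := h(leaf(true),leaf(true),true).
No equations remain and no clash or occurs-check failure arose, so a unifier exists.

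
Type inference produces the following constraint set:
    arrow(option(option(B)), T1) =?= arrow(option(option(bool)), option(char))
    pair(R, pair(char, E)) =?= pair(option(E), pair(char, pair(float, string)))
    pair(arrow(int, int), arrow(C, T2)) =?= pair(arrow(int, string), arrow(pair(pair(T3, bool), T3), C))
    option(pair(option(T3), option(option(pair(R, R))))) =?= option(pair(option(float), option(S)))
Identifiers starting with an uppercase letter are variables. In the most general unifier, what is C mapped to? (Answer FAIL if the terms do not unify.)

Decompose arrow/2: option(option(B)) =?= option(option(bool)),  T1 =?= option(char).
Decompose option/1: option(B) =?= option(bool).
Decompose option/1: B =?= bool.
Bind B := bool; no other remaining equation mentions B.
Bind T1 := option(char); no other remaining equation mentions T1.
Decompose pair/2: R =?= option(E),  pair(char, E) =?= pair(char, pair(float, string)).
Bind R := option(E); substituting into the one remaining equation that mentions R gives: option(pair(option(T3), option(option(pair(option(E), option(E)))))) =?= option(pair(option(float), option(S))).
Decompose pair/2: char =?= char,  E =?= pair(float, string).
Delete trivial equation char =?= char.
Bind E := pair(float, string); substituting into the one remaining equation that mentions E gives: option(pair(option(T3), option(option(pair(option(pair(float, string)), option(pair(float, string))))))) =?= option(pair(option(float), option(S))). Substituting into the earlier binding gives R := option(pair(float, string)).
Decompose pair/2: arrow(int, int) =?= arrow(int, string),  arrow(C, T2) =?= arrow(pair(pair(T3, bool), T3), C).
Decompose arrow/2: int =?= int,  int =?= string.
Delete trivial equation int =?= int.
Clash: constants int and string differ; no unifier exists.

FAIL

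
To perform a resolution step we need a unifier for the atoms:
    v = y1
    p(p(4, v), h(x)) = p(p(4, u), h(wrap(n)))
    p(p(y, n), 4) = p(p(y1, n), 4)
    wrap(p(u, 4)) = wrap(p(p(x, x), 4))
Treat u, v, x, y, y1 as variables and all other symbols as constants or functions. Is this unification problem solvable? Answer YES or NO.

YES

Bind v := y1; substituting into the one remaining equation that mentions v gives: p(p(4, y1), h(x)) = p(p(4, u), h(wrap(n))).
Decompose p/2: p(4, y1) = p(4, u),  h(x) = h(wrap(n)).
Decompose p/2: 4 = 4,  y1 = u.
Delete trivial equation 4 = 4.
Bind y1 := u; substituting into the one remaining equation that mentions y1 gives: p(p(y, n), 4) = p(p(u, n), 4). Substituting into the earlier binding gives v := u.
Decompose h/1: x = wrap(n).
Bind x := wrap(n); substituting into the one remaining equation that mentions x gives: wrap(p(u, 4)) = wrap(p(p(wrap(n), wrap(n)), 4)).
Decompose p/2: p(y, n) = p(u, n),  4 = 4.
Decompose p/2: y = u,  n = n.
Bind y := u; no other remaining equation mentions y.
Delete trivial equation n = n.
Delete trivial equation 4 = 4.
Decompose wrap/1: p(u, 4) = p(p(wrap(n), wrap(n)), 4).
Decompose p/2: u = p(wrap(n), wrap(n)),  4 = 4.
Bind u := p(wrap(n), wrap(n)); no other remaining equation mentions u. Substituting into the earlier bindings gives v := p(wrap(n), wrap(n)), y1 := p(wrap(n), wrap(n)), y := p(wrap(n), wrap(n)).
Delete trivial equation 4 = 4.
No equations remain and no clash or occurs-check failure arose, so a unifier exists.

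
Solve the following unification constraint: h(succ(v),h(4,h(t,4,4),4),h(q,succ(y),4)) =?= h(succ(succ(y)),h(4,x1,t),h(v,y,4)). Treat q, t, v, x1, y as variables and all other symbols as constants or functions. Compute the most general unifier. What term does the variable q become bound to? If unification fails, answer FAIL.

FAIL

Decompose h/3: succ(v) =?= succ(succ(y)),  h(4,h(t,4,4),4) =?= h(4,x1,t),  h(q,succ(y),4) =?= h(v,y,4).
Decompose succ/1: v =?= succ(y).
Bind v := succ(y); substituting into the one remaining equation that mentions v gives: h(q,succ(y),4) =?= h(succ(y),y,4).
Decompose h/3: 4 =?= 4,  h(t,4,4) =?= x1,  4 =?= t.
Delete trivial equation 4 =?= 4.
Bind x1 := h(t,4,4); no other remaining equation mentions x1.
Bind t := 4; no other remaining equation mentions t. Substituting into the earlier binding gives x1 := h(4,4,4).
Decompose h/3: q =?= succ(y),  succ(y) =?= y,  4 =?= 4.
Bind q := succ(y); no other remaining equation mentions q.
Occurs check fails: y occurs in succ(y); the equation y =?= succ(y) has no finite solution.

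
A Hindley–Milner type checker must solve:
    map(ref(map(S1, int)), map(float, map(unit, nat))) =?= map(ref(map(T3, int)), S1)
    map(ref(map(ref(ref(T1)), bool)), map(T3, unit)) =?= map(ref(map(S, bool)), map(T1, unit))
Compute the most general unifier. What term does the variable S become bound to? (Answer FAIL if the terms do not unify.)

ref(ref(map(float, map(unit, nat))))

Decompose map/2: ref(map(S1, int)) =?= ref(map(T3, int)),  map(float, map(unit, nat)) =?= S1.
Decompose ref/1: map(S1, int) =?= map(T3, int).
Decompose map/2: S1 =?= T3,  int =?= int.
Bind S1 := T3; substituting into the one remaining equation that mentions S1 gives: map(float, map(unit, nat)) =?= T3.
Delete trivial equation int =?= int.
Bind T3 := map(float, map(unit, nat)); substituting into the remaining equation gives: map(ref(map(ref(ref(T1)), bool)), map(map(float, map(unit, nat)), unit)) =?= map(ref(map(S, bool)), map(T1, unit)). Substituting into the earlier binding gives S1 := map(float, map(unit, nat)).
Decompose map/2: ref(map(ref(ref(T1)), bool)) =?= ref(map(S, bool)),  map(map(float, map(unit, nat)), unit) =?= map(T1, unit).
Decompose ref/1: map(ref(ref(T1)), bool) =?= map(S, bool).
Decompose map/2: ref(ref(T1)) =?= S,  bool =?= bool.
Bind S := ref(ref(T1)); no other remaining equation mentions S.
Delete trivial equation bool =?= bool.
Decompose map/2: map(float, map(unit, nat)) =?= T1,  unit =?= unit.
Bind T1 := map(float, map(unit, nat)); no other remaining equation mentions T1. Substituting into the earlier binding gives S := ref(ref(map(float, map(unit, nat)))).
Delete trivial equation unit =?= unit.
MGU = { S1 := map(float, map(unit, nat)), T3 := map(float, map(unit, nat)), S := ref(ref(map(float, map(unit, nat)))), T1 := map(float, map(unit, nat)) }, so S := ref(ref(map(float, map(unit, nat)))).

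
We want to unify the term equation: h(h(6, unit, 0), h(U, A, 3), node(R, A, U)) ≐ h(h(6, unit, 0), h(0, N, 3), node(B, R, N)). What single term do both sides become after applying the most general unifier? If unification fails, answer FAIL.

Decompose h/3: h(6, unit, 0) ≐ h(6, unit, 0),  h(U, A, 3) ≐ h(0, N, 3),  node(R, A, U) ≐ node(B, R, N).
Delete trivial equation h(6, unit, 0) ≐ h(6, unit, 0).
Decompose h/3: U ≐ 0,  A ≐ N,  3 ≐ 3.
Bind U := 0; substituting into the one remaining equation that mentions U gives: node(R, A, 0) ≐ node(B, R, N).
Bind A := N; substituting into the one remaining equation that mentions A gives: node(R, N, 0) ≐ node(B, R, N).
Delete trivial equation 3 ≐ 3.
Decompose node/3: R ≐ B,  N ≐ R,  0 ≐ N.
Bind R := B; substituting into the one remaining equation that mentions R gives: N ≐ B.
Bind N := B; substituting into the remaining equation gives: 0 ≐ B. Substituting into the earlier binding gives A := B.
Bind B := 0. Substituting into the earlier bindings gives A := 0, R := 0, N := 0.
Applying the MGU to either side gives h(h(6, unit, 0), h(0, 0, 3), node(0, 0, 0)).

h(h(6, unit, 0), h(0, 0, 3), node(0, 0, 0))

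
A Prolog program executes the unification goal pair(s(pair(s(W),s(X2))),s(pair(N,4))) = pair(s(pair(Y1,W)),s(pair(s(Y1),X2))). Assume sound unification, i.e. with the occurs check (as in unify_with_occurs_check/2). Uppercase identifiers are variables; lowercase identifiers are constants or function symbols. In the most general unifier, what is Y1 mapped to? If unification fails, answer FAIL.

Decompose pair/2: s(pair(s(W),s(X2))) = s(pair(Y1,W)),  s(pair(N,4)) = s(pair(s(Y1),X2)).
Decompose s/1: pair(s(W),s(X2)) = pair(Y1,W).
Decompose pair/2: s(W) = Y1,  s(X2) = W.
Bind Y1 := s(W); substituting into the one remaining equation that mentions Y1 gives: s(pair(N,4)) = s(pair(s(s(W)),X2)).
Bind W := s(X2); substituting into the remaining equation gives: s(pair(N,4)) = s(pair(s(s(s(X2))),X2)). Substituting into the earlier binding gives Y1 := s(s(X2)).
Decompose s/1: pair(N,4) = pair(s(s(s(X2))),X2).
Decompose pair/2: N = s(s(s(X2))),  4 = X2.
Bind N := s(s(s(X2))); no other remaining equation mentions N.
Bind X2 := 4. Substituting into the earlier bindings gives Y1 := s(s(4)), W := s(4), N := s(s(s(4))).
MGU = { Y1 ↦ s(s(4)), W ↦ s(4), N ↦ s(s(s(4))), X2 ↦ 4 }, so Y1 ↦ s(s(4)).

s(s(4))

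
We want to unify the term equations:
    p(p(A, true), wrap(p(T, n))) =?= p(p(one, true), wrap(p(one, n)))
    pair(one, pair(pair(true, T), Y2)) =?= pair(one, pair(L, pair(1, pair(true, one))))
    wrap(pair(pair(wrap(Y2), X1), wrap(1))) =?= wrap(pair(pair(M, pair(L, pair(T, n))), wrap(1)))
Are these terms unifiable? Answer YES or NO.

Decompose p/2: p(A, true) =?= p(one, true),  wrap(p(T, n)) =?= wrap(p(one, n)).
Decompose p/2: A =?= one,  true =?= true.
Bind A := one; no other remaining equation mentions A.
Delete trivial equation true =?= true.
Decompose wrap/1: p(T, n) =?= p(one, n).
Decompose p/2: T =?= one,  n =?= n.
Bind T := one; substituting into the 2 remaining equations that mention T gives: pair(one, pair(pair(true, one), Y2)) =?= pair(one, pair(L, pair(1, pair(true, one)))),  wrap(pair(pair(wrap(Y2), X1), wrap(1))) =?= wrap(pair(pair(M, pair(L, pair(one, n))), wrap(1))).
Delete trivial equation n =?= n.
Decompose pair/2: one =?= one,  pair(pair(true, one), Y2) =?= pair(L, pair(1, pair(true, one))).
Delete trivial equation one =?= one.
Decompose pair/2: pair(true, one) =?= L,  Y2 =?= pair(1, pair(true, one)).
Bind L := pair(true, one); substituting into the one remaining equation that mentions L gives: wrap(pair(pair(wrap(Y2), X1), wrap(1))) =?= wrap(pair(pair(M, pair(pair(true, one), pair(one, n))), wrap(1))).
Bind Y2 := pair(1, pair(true, one)); substituting into the remaining equation gives: wrap(pair(pair(wrap(pair(1, pair(true, one))), X1), wrap(1))) =?= wrap(pair(pair(M, pair(pair(true, one), pair(one, n))), wrap(1))).
Decompose wrap/1: pair(pair(wrap(pair(1, pair(true, one))), X1), wrap(1)) =?= pair(pair(M, pair(pair(true, one), pair(one, n))), wrap(1)).
Decompose pair/2: pair(wrap(pair(1, pair(true, one))), X1) =?= pair(M, pair(pair(true, one), pair(one, n))),  wrap(1) =?= wrap(1).
Decompose pair/2: wrap(pair(1, pair(true, one))) =?= M,  X1 =?= pair(pair(true, one), pair(one, n)).
Bind M := wrap(pair(1, pair(true, one))); no other remaining equation mentions M.
Bind X1 := pair(pair(true, one), pair(one, n)); no other remaining equation mentions X1.
Delete trivial equation wrap(1) =?= wrap(1).
No equations remain and no clash or occurs-check failure arose, so a unifier exists.

YES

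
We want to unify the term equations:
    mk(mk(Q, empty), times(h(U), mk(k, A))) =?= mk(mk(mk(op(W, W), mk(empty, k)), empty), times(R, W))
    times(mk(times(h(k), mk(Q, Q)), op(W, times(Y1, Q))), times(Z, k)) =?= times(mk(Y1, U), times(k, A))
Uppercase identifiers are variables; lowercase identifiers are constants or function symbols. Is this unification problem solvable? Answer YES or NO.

Decompose mk/2: mk(Q, empty) =?= mk(mk(op(W, W), mk(empty, k)), empty),  times(h(U), mk(k, A)) =?= times(R, W).
Decompose mk/2: Q =?= mk(op(W, W), mk(empty, k)),  empty =?= empty.
Bind Q := mk(op(W, W), mk(empty, k)); substituting into the one remaining equation that mentions Q gives: times(mk(times(h(k), mk(mk(op(W, W), mk(empty, k)), mk(op(W, W), mk(empty, k)))), op(W, times(Y1, mk(op(W, W), mk(empty, k))))), times(Z, k)) =?= times(mk(Y1, U), times(k, A)).
Delete trivial equation empty =?= empty.
Decompose times/2: h(U) =?= R,  mk(k, A) =?= W.
Bind R := h(U); no other remaining equation mentions R.
Bind W := mk(k, A); substituting into the remaining equation gives: times(mk(times(h(k), mk(mk(op(mk(k, A), mk(k, A)), mk(empty, k)), mk(op(mk(k, A), mk(k, A)), mk(empty, k)))), op(mk(k, A), times(Y1, mk(op(mk(k, A), mk(k, A)), mk(empty, k))))), times(Z, k)) =?= times(mk(Y1, U), times(k, A)). Substituting into the earlier binding gives Q := mk(op(mk(k, A), mk(k, A)), mk(empty, k)).
Decompose times/2: mk(times(h(k), mk(mk(op(mk(k, A), mk(k, A)), mk(empty, k)), mk(op(mk(k, A), mk(k, A)), mk(empty, k)))), op(mk(k, A), times(Y1, mk(op(mk(k, A), mk(k, A)), mk(empty, k))))) =?= mk(Y1, U),  times(Z, k) =?= times(k, A).
Decompose mk/2: times(h(k), mk(mk(op(mk(k, A), mk(k, A)), mk(empty, k)), mk(op(mk(k, A), mk(k, A)), mk(empty, k)))) =?= Y1,  op(mk(k, A), times(Y1, mk(op(mk(k, A), mk(k, A)), mk(empty, k)))) =?= U.
Bind Y1 := times(h(k), mk(mk(op(mk(k, A), mk(k, A)), mk(empty, k)), mk(op(mk(k, A), mk(k, A)), mk(empty, k)))); substituting into the one remaining equation that mentions Y1 gives: op(mk(k, A), times(times(h(k), mk(mk(op(mk(k, A), mk(k, A)), mk(empty, k)), mk(op(mk(k, A), mk(k, A)), mk(empty, k)))), mk(op(mk(k, A), mk(k, A)), mk(empty, k)))) =?= U.
Bind U := op(mk(k, A), times(times(h(k), mk(mk(op(mk(k, A), mk(k, A)), mk(empty, k)), mk(op(mk(k, A), mk(k, A)), mk(empty, k)))), mk(op(mk(k, A), mk(k, A)), mk(empty, k)))); no other remaining equation mentions U. Substituting into the earlier binding gives R := h(op(mk(k, A), times(times(h(k), mk(mk(op(mk(k, A), mk(k, A)), mk(empty, k)), mk(op(mk(k, A), mk(k, A)), mk(empty, k)))), mk(op(mk(k, A), mk(k, A)), mk(empty, k))))).
Decompose times/2: Z =?= k,  k =?= A.
Bind Z := k; no other remaining equation mentions Z.
Bind A := k. Substituting into the earlier bindings gives Q := mk(op(mk(k, k), mk(k, k)), mk(empty, k)), R := h(op(mk(k, k), times(times(h(k), mk(mk(op(mk(k, k), mk(k, k)), mk(empty, k)), mk(op(mk(k, k), mk(k, k)), mk(empty, k)))), mk(op(mk(k, k), mk(k, k)), mk(empty, k))))), W := mk(k, k), Y1 := times(h(k), mk(mk(op(mk(k, k), mk(k, k)), mk(empty, k)), mk(op(mk(k, k), mk(k, k)), mk(empty, k)))), U := op(mk(k, k), times(times(h(k), mk(mk(op(mk(k, k), mk(k, k)), mk(empty, k)), mk(op(mk(k, k), mk(k, k)), mk(empty, k)))), mk(op(mk(k, k), mk(k, k)), mk(empty, k)))).
No equations remain and no clash or occurs-check failure arose, so a unifier exists.

YES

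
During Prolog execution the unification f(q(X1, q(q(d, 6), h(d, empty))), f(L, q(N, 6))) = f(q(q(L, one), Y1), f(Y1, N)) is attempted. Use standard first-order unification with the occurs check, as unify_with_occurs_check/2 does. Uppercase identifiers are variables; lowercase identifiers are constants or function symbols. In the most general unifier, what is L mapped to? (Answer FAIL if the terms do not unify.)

FAIL

Decompose f/2: q(X1, q(q(d, 6), h(d, empty))) = q(q(L, one), Y1),  f(L, q(N, 6)) = f(Y1, N).
Decompose q/2: X1 = q(L, one),  q(q(d, 6), h(d, empty)) = Y1.
Bind X1 := q(L, one); no other remaining equation mentions X1.
Bind Y1 := q(q(d, 6), h(d, empty)); substituting into the remaining equation gives: f(L, q(N, 6)) = f(q(q(d, 6), h(d, empty)), N).
Decompose f/2: L = q(q(d, 6), h(d, empty)),  q(N, 6) = N.
Bind L := q(q(d, 6), h(d, empty)); no other remaining equation mentions L. Substituting into the earlier binding gives X1 := q(q(q(d, 6), h(d, empty)), one).
Occurs check fails: N occurs in q(N, 6); the equation N = q(N, 6) has no finite solution.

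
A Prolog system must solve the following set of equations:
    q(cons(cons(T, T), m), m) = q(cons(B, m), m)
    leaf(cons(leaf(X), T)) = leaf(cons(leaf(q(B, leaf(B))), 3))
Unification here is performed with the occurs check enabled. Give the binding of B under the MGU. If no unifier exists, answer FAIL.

cons(3, 3)

Decompose q/2: cons(cons(T, T), m) = cons(B, m),  m = m.
Decompose cons/2: cons(T, T) = B,  m = m.
Bind B := cons(T, T); substituting into the one remaining equation that mentions B gives: leaf(cons(leaf(X), T)) = leaf(cons(leaf(q(cons(T, T), leaf(cons(T, T)))), 3)).
Delete trivial equation m = m.
Delete trivial equation m = m.
Decompose leaf/1: cons(leaf(X), T) = cons(leaf(q(cons(T, T), leaf(cons(T, T)))), 3).
Decompose cons/2: leaf(X) = leaf(q(cons(T, T), leaf(cons(T, T)))),  T = 3.
Decompose leaf/1: X = q(cons(T, T), leaf(cons(T, T))).
Bind X := q(cons(T, T), leaf(cons(T, T))); no other remaining equation mentions X.
Bind T := 3. Substituting into the earlier bindings gives B := cons(3, 3), X := q(cons(3, 3), leaf(cons(3, 3))).
MGU = { B -> cons(3, 3), X -> q(cons(3, 3), leaf(cons(3, 3))), T -> 3 }, so B -> cons(3, 3).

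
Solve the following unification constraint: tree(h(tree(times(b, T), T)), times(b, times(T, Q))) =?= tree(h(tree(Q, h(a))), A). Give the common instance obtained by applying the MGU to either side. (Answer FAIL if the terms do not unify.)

tree(h(tree(times(b, h(a)), h(a))), times(b, times(h(a), times(b, h(a)))))

Decompose tree/2: h(tree(times(b, T), T)) =?= h(tree(Q, h(a))),  times(b, times(T, Q)) =?= A.
Decompose h/1: tree(times(b, T), T) =?= tree(Q, h(a)).
Decompose tree/2: times(b, T) =?= Q,  T =?= h(a).
Bind Q := times(b, T); substituting into the one remaining equation that mentions Q gives: times(b, times(T, times(b, T))) =?= A.
Bind T := h(a); substituting into the remaining equation gives: times(b, times(h(a), times(b, h(a)))) =?= A. Substituting into the earlier binding gives Q := times(b, h(a)).
Bind A := times(b, times(h(a), times(b, h(a)))).
Applying the MGU to either side gives tree(h(tree(times(b, h(a)), h(a))), times(b, times(h(a), times(b, h(a))))).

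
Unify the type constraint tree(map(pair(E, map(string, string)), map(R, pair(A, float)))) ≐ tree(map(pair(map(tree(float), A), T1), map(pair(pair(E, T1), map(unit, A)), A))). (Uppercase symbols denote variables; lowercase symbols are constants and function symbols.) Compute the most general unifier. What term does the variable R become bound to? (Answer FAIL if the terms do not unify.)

FAIL

Decompose tree/1: map(pair(E, map(string, string)), map(R, pair(A, float))) ≐ map(pair(map(tree(float), A), T1), map(pair(pair(E, T1), map(unit, A)), A)).
Decompose map/2: pair(E, map(string, string)) ≐ pair(map(tree(float), A), T1),  map(R, pair(A, float)) ≐ map(pair(pair(E, T1), map(unit, A)), A).
Decompose pair/2: E ≐ map(tree(float), A),  map(string, string) ≐ T1.
Bind E := map(tree(float), A); substituting into the one remaining equation that mentions E gives: map(R, pair(A, float)) ≐ map(pair(pair(map(tree(float), A), T1), map(unit, A)), A).
Bind T1 := map(string, string); substituting into the remaining equation gives: map(R, pair(A, float)) ≐ map(pair(pair(map(tree(float), A), map(string, string)), map(unit, A)), A).
Decompose map/2: R ≐ pair(pair(map(tree(float), A), map(string, string)), map(unit, A)),  pair(A, float) ≐ A.
Bind R := pair(pair(map(tree(float), A), map(string, string)), map(unit, A)); no other remaining equation mentions R.
Occurs check fails: A occurs in pair(A, float); the equation A ≐ pair(A, float) has no finite solution.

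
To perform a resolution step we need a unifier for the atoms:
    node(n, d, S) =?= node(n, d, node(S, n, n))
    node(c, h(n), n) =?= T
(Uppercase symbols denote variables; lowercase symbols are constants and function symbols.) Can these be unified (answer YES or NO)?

Decompose node/3: n =?= n,  d =?= d,  S =?= node(S, n, n).
Delete trivial equation n =?= n.
Delete trivial equation d =?= d.
Occurs check fails: S occurs in node(S, n, n); the equation S =?= node(S, n, n) has no finite solution.

NO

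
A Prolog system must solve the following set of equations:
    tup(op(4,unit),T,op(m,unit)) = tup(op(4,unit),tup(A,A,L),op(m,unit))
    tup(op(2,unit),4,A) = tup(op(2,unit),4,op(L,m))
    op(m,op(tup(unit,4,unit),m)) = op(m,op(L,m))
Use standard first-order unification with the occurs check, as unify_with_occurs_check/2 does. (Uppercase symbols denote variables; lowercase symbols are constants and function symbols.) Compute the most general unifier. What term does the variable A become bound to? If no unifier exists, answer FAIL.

Decompose tup/3: op(4,unit) = op(4,unit),  T = tup(A,A,L),  op(m,unit) = op(m,unit).
Delete trivial equation op(4,unit) = op(4,unit).
Bind T := tup(A,A,L); no other remaining equation mentions T.
Delete trivial equation op(m,unit) = op(m,unit).
Decompose tup/3: op(2,unit) = op(2,unit),  4 = 4,  A = op(L,m).
Delete trivial equation op(2,unit) = op(2,unit).
Delete trivial equation 4 = 4.
Bind A := op(L,m); no other remaining equation mentions A. Substituting into the earlier binding gives T := tup(op(L,m),op(L,m),L).
Decompose op/2: m = m,  op(tup(unit,4,unit),m) = op(L,m).
Delete trivial equation m = m.
Decompose op/2: tup(unit,4,unit) = L,  m = m.
Bind L := tup(unit,4,unit); no other remaining equation mentions L. Substituting into the earlier bindings gives T := tup(op(tup(unit,4,unit),m),op(tup(unit,4,unit),m),tup(unit,4,unit)), A := op(tup(unit,4,unit),m).
Delete trivial equation m = m.
MGU = { T = tup(op(tup(unit,4,unit),m),op(tup(unit,4,unit),m),tup(unit,4,unit)), A = op(tup(unit,4,unit),m), L = tup(unit,4,unit) }, so A = op(tup(unit,4,unit),m).

op(tup(unit,4,unit),m)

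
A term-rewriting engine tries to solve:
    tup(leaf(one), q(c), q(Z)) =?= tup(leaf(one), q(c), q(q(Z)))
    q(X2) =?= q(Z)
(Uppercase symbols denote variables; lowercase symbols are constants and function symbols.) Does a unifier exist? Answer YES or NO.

NO

Decompose tup/3: leaf(one) =?= leaf(one),  q(c) =?= q(c),  q(Z) =?= q(q(Z)).
Delete trivial equation leaf(one) =?= leaf(one).
Delete trivial equation q(c) =?= q(c).
Decompose q/1: Z =?= q(Z).
Occurs check fails: Z occurs in q(Z); the equation Z =?= q(Z) has no finite solution.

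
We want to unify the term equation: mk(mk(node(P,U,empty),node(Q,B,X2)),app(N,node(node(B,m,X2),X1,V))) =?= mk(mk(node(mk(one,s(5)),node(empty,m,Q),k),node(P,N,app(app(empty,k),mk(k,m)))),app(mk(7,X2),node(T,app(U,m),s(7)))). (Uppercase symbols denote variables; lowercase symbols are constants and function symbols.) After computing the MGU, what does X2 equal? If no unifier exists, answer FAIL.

Decompose mk/2: mk(node(P,U,empty),node(Q,B,X2)) =?= mk(node(mk(one,s(5)),node(empty,m,Q),k),node(P,N,app(app(empty,k),mk(k,m)))),  app(N,node(node(B,m,X2),X1,V)) =?= app(mk(7,X2),node(T,app(U,m),s(7))).
Decompose mk/2: node(P,U,empty) =?= node(mk(one,s(5)),node(empty,m,Q),k),  node(Q,B,X2) =?= node(P,N,app(app(empty,k),mk(k,m))).
Decompose node/3: P =?= mk(one,s(5)),  U =?= node(empty,m,Q),  empty =?= k.
Bind P := mk(one,s(5)); substituting into the one remaining equation that mentions P gives: node(Q,B,X2) =?= node(mk(one,s(5)),N,app(app(empty,k),mk(k,m))).
Bind U := node(empty,m,Q); substituting into the one remaining equation that mentions U gives: app(N,node(node(B,m,X2),X1,V)) =?= app(mk(7,X2),node(T,app(node(empty,m,Q),m),s(7))).
Clash: constants empty and k differ; no unifier exists.

FAIL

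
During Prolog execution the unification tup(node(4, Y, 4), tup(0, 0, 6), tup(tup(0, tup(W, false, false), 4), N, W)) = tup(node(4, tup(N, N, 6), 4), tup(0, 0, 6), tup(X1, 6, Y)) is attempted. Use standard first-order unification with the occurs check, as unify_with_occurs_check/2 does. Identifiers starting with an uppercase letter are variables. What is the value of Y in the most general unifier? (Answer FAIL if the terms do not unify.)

Decompose tup/3: node(4, Y, 4) = node(4, tup(N, N, 6), 4),  tup(0, 0, 6) = tup(0, 0, 6),  tup(tup(0, tup(W, false, false), 4), N, W) = tup(X1, 6, Y).
Decompose node/3: 4 = 4,  Y = tup(N, N, 6),  4 = 4.
Delete trivial equation 4 = 4.
Bind Y := tup(N, N, 6); substituting into the one remaining equation that mentions Y gives: tup(tup(0, tup(W, false, false), 4), N, W) = tup(X1, 6, tup(N, N, 6)).
Delete trivial equation 4 = 4.
Delete trivial equation tup(0, 0, 6) = tup(0, 0, 6).
Decompose tup/3: tup(0, tup(W, false, false), 4) = X1,  N = 6,  W = tup(N, N, 6).
Bind X1 := tup(0, tup(W, false, false), 4); no other remaining equation mentions X1.
Bind N := 6; substituting into the remaining equation gives: W = tup(6, 6, 6). Substituting into the earlier binding gives Y := tup(6, 6, 6).
Bind W := tup(6, 6, 6). Substituting into the earlier binding gives X1 := tup(0, tup(tup(6, 6, 6), false, false), 4).
MGU = { Y ↦ tup(6, 6, 6), X1 ↦ tup(0, tup(tup(6, 6, 6), false, false), 4), N ↦ 6, W ↦ tup(6, 6, 6) }, so Y ↦ tup(6, 6, 6).

tup(6, 6, 6)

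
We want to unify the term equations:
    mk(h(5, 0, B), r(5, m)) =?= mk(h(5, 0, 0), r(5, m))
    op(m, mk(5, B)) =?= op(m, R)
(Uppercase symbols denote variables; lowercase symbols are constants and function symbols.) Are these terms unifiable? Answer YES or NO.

YES

Decompose mk/2: h(5, 0, B) =?= h(5, 0, 0),  r(5, m) =?= r(5, m).
Decompose h/3: 5 =?= 5,  0 =?= 0,  B =?= 0.
Delete trivial equation 5 =?= 5.
Delete trivial equation 0 =?= 0.
Bind B := 0; substituting into the one remaining equation that mentions B gives: op(m, mk(5, 0)) =?= op(m, R).
Delete trivial equation r(5, m) =?= r(5, m).
Decompose op/2: m =?= m,  mk(5, 0) =?= R.
Delete trivial equation m =?= m.
Bind R := mk(5, 0).
No equations remain and no clash or occurs-check failure arose, so a unifier exists.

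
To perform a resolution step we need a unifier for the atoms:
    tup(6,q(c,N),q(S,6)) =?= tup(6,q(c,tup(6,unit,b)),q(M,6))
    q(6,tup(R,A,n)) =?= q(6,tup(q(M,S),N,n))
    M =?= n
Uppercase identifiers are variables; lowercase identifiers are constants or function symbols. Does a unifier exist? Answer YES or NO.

Decompose tup/3: 6 =?= 6,  q(c,N) =?= q(c,tup(6,unit,b)),  q(S,6) =?= q(M,6).
Delete trivial equation 6 =?= 6.
Decompose q/2: c =?= c,  N =?= tup(6,unit,b).
Delete trivial equation c =?= c.
Bind N := tup(6,unit,b); substituting into the one remaining equation that mentions N gives: q(6,tup(R,A,n)) =?= q(6,tup(q(M,S),tup(6,unit,b),n)).
Decompose q/2: S =?= M,  6 =?= 6.
Bind S := M; substituting into the one remaining equation that mentions S gives: q(6,tup(R,A,n)) =?= q(6,tup(q(M,M),tup(6,unit,b),n)).
Delete trivial equation 6 =?= 6.
Decompose q/2: 6 =?= 6,  tup(R,A,n) =?= tup(q(M,M),tup(6,unit,b),n).
Delete trivial equation 6 =?= 6.
Decompose tup/3: R =?= q(M,M),  A =?= tup(6,unit,b),  n =?= n.
Bind R := q(M,M); no other remaining equation mentions R.
Bind A := tup(6,unit,b); no other remaining equation mentions A.
Delete trivial equation n =?= n.
Bind M := n. Substituting into the earlier bindings gives S := n, R := q(n,n).
No equations remain and no clash or occurs-check failure arose, so a unifier exists.

YES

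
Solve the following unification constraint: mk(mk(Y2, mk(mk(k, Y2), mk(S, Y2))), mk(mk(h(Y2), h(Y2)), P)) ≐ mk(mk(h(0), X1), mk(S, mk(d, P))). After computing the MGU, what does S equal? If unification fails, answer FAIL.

FAIL

Decompose mk/2: mk(Y2, mk(mk(k, Y2), mk(S, Y2))) ≐ mk(h(0), X1),  mk(mk(h(Y2), h(Y2)), P) ≐ mk(S, mk(d, P)).
Decompose mk/2: Y2 ≐ h(0),  mk(mk(k, Y2), mk(S, Y2)) ≐ X1.
Bind Y2 := h(0); substituting into the remaining equations gives: mk(mk(k, h(0)), mk(S, h(0))) ≐ X1,  mk(mk(h(h(0)), h(h(0))), P) ≐ mk(S, mk(d, P)).
Bind X1 := mk(mk(k, h(0)), mk(S, h(0))); no other remaining equation mentions X1.
Decompose mk/2: mk(h(h(0)), h(h(0))) ≐ S,  P ≐ mk(d, P).
Bind S := mk(h(h(0)), h(h(0))); no other remaining equation mentions S. Substituting into the earlier binding gives X1 := mk(mk(k, h(0)), mk(mk(h(h(0)), h(h(0))), h(0))).
Occurs check fails: P occurs in mk(d, P); the equation P ≐ mk(d, P) has no finite solution.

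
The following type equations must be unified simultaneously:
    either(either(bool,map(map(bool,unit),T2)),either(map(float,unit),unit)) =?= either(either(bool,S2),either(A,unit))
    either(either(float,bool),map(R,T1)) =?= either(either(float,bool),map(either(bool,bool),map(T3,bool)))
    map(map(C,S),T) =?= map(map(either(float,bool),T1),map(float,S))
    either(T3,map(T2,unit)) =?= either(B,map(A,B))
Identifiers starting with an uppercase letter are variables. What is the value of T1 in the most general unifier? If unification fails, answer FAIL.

Decompose either/2: either(bool,map(map(bool,unit),T2)) =?= either(bool,S2),  either(map(float,unit),unit) =?= either(A,unit).
Decompose either/2: bool =?= bool,  map(map(bool,unit),T2) =?= S2.
Delete trivial equation bool =?= bool.
Bind S2 := map(map(bool,unit),T2); no other remaining equation mentions S2.
Decompose either/2: map(float,unit) =?= A,  unit =?= unit.
Bind A := map(float,unit); substituting into the one remaining equation that mentions A gives: either(T3,map(T2,unit)) =?= either(B,map(map(float,unit),B)).
Delete trivial equation unit =?= unit.
Decompose either/2: either(float,bool) =?= either(float,bool),  map(R,T1) =?= map(either(bool,bool),map(T3,bool)).
Delete trivial equation either(float,bool) =?= either(float,bool).
Decompose map/2: R =?= either(bool,bool),  T1 =?= map(T3,bool).
Bind R := either(bool,bool); no other remaining equation mentions R.
Bind T1 := map(T3,bool); substituting into the one remaining equation that mentions T1 gives: map(map(C,S),T) =?= map(map(either(float,bool),map(T3,bool)),map(float,S)).
Decompose map/2: map(C,S) =?= map(either(float,bool),map(T3,bool)),  T =?= map(float,S).
Decompose map/2: C =?= either(float,bool),  S =?= map(T3,bool).
Bind C := either(float,bool); no other remaining equation mentions C.
Bind S := map(T3,bool); substituting into the one remaining equation that mentions S gives: T =?= map(float,map(T3,bool)).
Bind T := map(float,map(T3,bool)); no other remaining equation mentions T.
Decompose either/2: T3 =?= B,  map(T2,unit) =?= map(map(float,unit),B).
Bind T3 := B; no other remaining equation mentions T3. Substituting into the earlier bindings gives T1 := map(B,bool), S := map(B,bool), T := map(float,map(B,bool)).
Decompose map/2: T2 =?= map(float,unit),  unit =?= B.
Bind T2 := map(float,unit); no other remaining equation mentions T2. Substituting into the earlier binding gives S2 := map(map(bool,unit),map(float,unit)).
Bind B := unit. Substituting into the earlier bindings gives T1 := map(unit,bool), S := map(unit,bool), T := map(float,map(unit,bool)), T3 := unit.
MGU = { S2 := map(map(bool,unit),map(float,unit)), A := map(float,unit), R := either(bool,bool), T1 := map(unit,bool), C := either(float,bool), S := map(unit,bool), T := map(float,map(unit,bool)), T3 := unit, T2 := map(float,unit), B := unit }, so T1 := map(unit,bool).

map(unit,bool)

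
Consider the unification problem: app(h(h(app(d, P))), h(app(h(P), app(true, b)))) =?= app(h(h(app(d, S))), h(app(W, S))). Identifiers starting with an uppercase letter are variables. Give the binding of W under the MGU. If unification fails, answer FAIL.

h(app(true, b))

Decompose app/2: h(h(app(d, P))) =?= h(h(app(d, S))),  h(app(h(P), app(true, b))) =?= h(app(W, S)).
Decompose h/1: h(app(d, P)) =?= h(app(d, S)).
Decompose h/1: app(d, P) =?= app(d, S).
Decompose app/2: d =?= d,  P =?= S.
Delete trivial equation d =?= d.
Bind P := S; substituting into the remaining equation gives: h(app(h(S), app(true, b))) =?= h(app(W, S)).
Decompose h/1: app(h(S), app(true, b)) =?= app(W, S).
Decompose app/2: h(S) =?= W,  app(true, b) =?= S.
Bind W := h(S); no other remaining equation mentions W.
Bind S := app(true, b). Substituting into the earlier bindings gives P := app(true, b), W := h(app(true, b)).
MGU = { P := app(true, b), W := h(app(true, b)), S := app(true, b) }, so W := h(app(true, b)).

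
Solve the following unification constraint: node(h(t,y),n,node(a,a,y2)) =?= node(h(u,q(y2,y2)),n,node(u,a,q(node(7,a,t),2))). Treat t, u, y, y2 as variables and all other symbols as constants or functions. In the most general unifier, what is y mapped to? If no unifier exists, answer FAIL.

q(q(node(7,a,a),2),q(node(7,a,a),2))

Decompose node/3: h(t,y) =?= h(u,q(y2,y2)),  n =?= n,  node(a,a,y2) =?= node(u,a,q(node(7,a,t),2)).
Decompose h/2: t =?= u,  y =?= q(y2,y2).
Bind t := u; substituting into the one remaining equation that mentions t gives: node(a,a,y2) =?= node(u,a,q(node(7,a,u),2)).
Bind y := q(y2,y2); no other remaining equation mentions y.
Delete trivial equation n =?= n.
Decompose node/3: a =?= u,  a =?= a,  y2 =?= q(node(7,a,u),2).
Bind u := a; substituting into the one remaining equation that mentions u gives: y2 =?= q(node(7,a,a),2). Substituting into the earlier binding gives t := a.
Delete trivial equation a =?= a.
Bind y2 := q(node(7,a,a),2). Substituting into the earlier binding gives y := q(q(node(7,a,a),2),q(node(7,a,a),2)).
MGU = { t -> a, y -> q(q(node(7,a,a),2),q(node(7,a,a),2)), u -> a, y2 -> q(node(7,a,a),2) }, so y -> q(q(node(7,a,a),2),q(node(7,a,a),2)).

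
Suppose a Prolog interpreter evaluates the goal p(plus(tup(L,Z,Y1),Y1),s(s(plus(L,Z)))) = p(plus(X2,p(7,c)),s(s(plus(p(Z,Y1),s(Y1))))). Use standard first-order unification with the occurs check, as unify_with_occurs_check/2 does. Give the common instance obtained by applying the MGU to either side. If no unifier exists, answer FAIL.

p(plus(tup(p(s(p(7,c)),p(7,c)),s(p(7,c)),p(7,c)),p(7,c)),s(s(plus(p(s(p(7,c)),p(7,c)),s(p(7,c))))))

Decompose p/2: plus(tup(L,Z,Y1),Y1) = plus(X2,p(7,c)),  s(s(plus(L,Z))) = s(s(plus(p(Z,Y1),s(Y1)))).
Decompose plus/2: tup(L,Z,Y1) = X2,  Y1 = p(7,c).
Bind X2 := tup(L,Z,Y1); no other remaining equation mentions X2.
Bind Y1 := p(7,c); substituting into the remaining equation gives: s(s(plus(L,Z))) = s(s(plus(p(Z,p(7,c)),s(p(7,c))))). Substituting into the earlier binding gives X2 := tup(L,Z,p(7,c)).
Decompose s/1: s(plus(L,Z)) = s(plus(p(Z,p(7,c)),s(p(7,c)))).
Decompose s/1: plus(L,Z) = plus(p(Z,p(7,c)),s(p(7,c))).
Decompose plus/2: L = p(Z,p(7,c)),  Z = s(p(7,c)).
Bind L := p(Z,p(7,c)); no other remaining equation mentions L. Substituting into the earlier binding gives X2 := tup(p(Z,p(7,c)),Z,p(7,c)).
Bind Z := s(p(7,c)). Substituting into the earlier bindings gives X2 := tup(p(s(p(7,c)),p(7,c)),s(p(7,c)),p(7,c)), L := p(s(p(7,c)),p(7,c)).
Applying the MGU to either side gives p(plus(tup(p(s(p(7,c)),p(7,c)),s(p(7,c)),p(7,c)),p(7,c)),s(s(plus(p(s(p(7,c)),p(7,c)),s(p(7,c)))))).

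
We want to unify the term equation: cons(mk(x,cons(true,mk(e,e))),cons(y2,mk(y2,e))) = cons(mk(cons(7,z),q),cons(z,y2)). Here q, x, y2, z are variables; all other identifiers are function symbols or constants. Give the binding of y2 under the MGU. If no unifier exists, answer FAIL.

FAIL

Decompose cons/2: mk(x,cons(true,mk(e,e))) = mk(cons(7,z),q),  cons(y2,mk(y2,e)) = cons(z,y2).
Decompose mk/2: x = cons(7,z),  cons(true,mk(e,e)) = q.
Bind x := cons(7,z); no other remaining equation mentions x.
Bind q := cons(true,mk(e,e)); no other remaining equation mentions q.
Decompose cons/2: y2 = z,  mk(y2,e) = y2.
Bind y2 := z; substituting into the remaining equation gives: mk(z,e) = z.
Occurs check fails: z occurs in mk(z,e); the equation z = mk(z,e) has no finite solution.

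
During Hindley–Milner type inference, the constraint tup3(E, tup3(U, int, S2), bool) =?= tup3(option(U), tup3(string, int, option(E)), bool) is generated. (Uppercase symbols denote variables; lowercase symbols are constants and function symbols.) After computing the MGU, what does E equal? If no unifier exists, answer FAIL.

Decompose tup3/3: E =?= option(U),  tup3(U, int, S2) =?= tup3(string, int, option(E)),  bool =?= bool.
Bind E := option(U); substituting into the one remaining equation that mentions E gives: tup3(U, int, S2) =?= tup3(string, int, option(option(U))).
Decompose tup3/3: U =?= string,  int =?= int,  S2 =?= option(option(U)).
Bind U := string; substituting into the one remaining equation that mentions U gives: S2 =?= option(option(string)). Substituting into the earlier binding gives E := option(string).
Delete trivial equation int =?= int.
Bind S2 := option(option(string)); no other remaining equation mentions S2.
Delete trivial equation bool =?= bool.
MGU = { E := option(string), U := string, S2 := option(option(string)) }, so E := option(string).

option(string)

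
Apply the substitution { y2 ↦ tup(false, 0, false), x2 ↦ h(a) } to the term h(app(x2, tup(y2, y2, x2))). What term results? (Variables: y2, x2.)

Replace each occurrence of y2 with tup(false, 0, false).
Replace each occurrence of x2 with h(a).
Result: h(app(h(a), tup(tup(false, 0, false), tup(false, 0, false), h(a)))).

h(app(h(a), tup(tup(false, 0, false), tup(false, 0, false), h(a))))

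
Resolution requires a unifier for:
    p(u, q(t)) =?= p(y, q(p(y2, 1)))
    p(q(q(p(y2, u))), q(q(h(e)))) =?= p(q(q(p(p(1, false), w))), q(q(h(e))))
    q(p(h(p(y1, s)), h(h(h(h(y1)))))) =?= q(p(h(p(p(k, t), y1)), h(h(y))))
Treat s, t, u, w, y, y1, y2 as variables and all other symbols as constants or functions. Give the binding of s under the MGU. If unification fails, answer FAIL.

Decompose p/2: u =?= y,  q(t) =?= q(p(y2, 1)).
Bind u := y; substituting into the one remaining equation that mentions u gives: p(q(q(p(y2, y))), q(q(h(e)))) =?= p(q(q(p(p(1, false), w))), q(q(h(e)))).
Decompose q/1: t =?= p(y2, 1).
Bind t := p(y2, 1); substituting into the one remaining equation that mentions t gives: q(p(h(p(y1, s)), h(h(h(h(y1)))))) =?= q(p(h(p(p(k, p(y2, 1)), y1)), h(h(y)))).
Decompose p/2: q(q(p(y2, y))) =?= q(q(p(p(1, false), w))),  q(q(h(e))) =?= q(q(h(e))).
Decompose q/1: q(p(y2, y)) =?= q(p(p(1, false), w)).
Decompose q/1: p(y2, y) =?= p(p(1, false), w).
Decompose p/2: y2 =?= p(1, false),  y =?= w.
Bind y2 := p(1, false); substituting into the one remaining equation that mentions y2 gives: q(p(h(p(y1, s)), h(h(h(h(y1)))))) =?= q(p(h(p(p(k, p(p(1, false), 1)), y1)), h(h(y)))). Substituting into the earlier binding gives t := p(p(1, false), 1).
Bind y := w; substituting into the one remaining equation that mentions y gives: q(p(h(p(y1, s)), h(h(h(h(y1)))))) =?= q(p(h(p(p(k, p(p(1, false), 1)), y1)), h(h(w)))). Substituting into the earlier binding gives u := w.
Delete trivial equation q(q(h(e))) =?= q(q(h(e))).
Decompose q/1: p(h(p(y1, s)), h(h(h(h(y1))))) =?= p(h(p(p(k, p(p(1, false), 1)), y1)), h(h(w))).
Decompose p/2: h(p(y1, s)) =?= h(p(p(k, p(p(1, false), 1)), y1)),  h(h(h(h(y1)))) =?= h(h(w)).
Decompose h/1: p(y1, s) =?= p(p(k, p(p(1, false), 1)), y1).
Decompose p/2: y1 =?= p(k, p(p(1, false), 1)),  s =?= y1.
Bind y1 := p(k, p(p(1, false), 1)); substituting into the remaining equations gives: s =?= p(k, p(p(1, false), 1)),  h(h(h(h(p(k, p(p(1, false), 1)))))) =?= h(h(w)).
Bind s := p(k, p(p(1, false), 1)); no other remaining equation mentions s.
Decompose h/1: h(h(h(p(k, p(p(1, false), 1))))) =?= h(w).
Decompose h/1: h(h(p(k, p(p(1, false), 1)))) =?= w.
Bind w := h(h(p(k, p(p(1, false), 1)))). Substituting into the earlier bindings gives u := h(h(p(k, p(p(1, false), 1)))), y := h(h(p(k, p(p(1, false), 1)))).
MGU = { u := h(h(p(k, p(p(1, false), 1)))), t := p(p(1, false), 1), y2 := p(1, false), y := h(h(p(k, p(p(1, false), 1)))), y1 := p(k, p(p(1, false), 1)), s := p(k, p(p(1, false), 1)), w := h(h(p(k, p(p(1, false), 1)))) }, so s := p(k, p(p(1, false), 1)).

p(k, p(p(1, false), 1))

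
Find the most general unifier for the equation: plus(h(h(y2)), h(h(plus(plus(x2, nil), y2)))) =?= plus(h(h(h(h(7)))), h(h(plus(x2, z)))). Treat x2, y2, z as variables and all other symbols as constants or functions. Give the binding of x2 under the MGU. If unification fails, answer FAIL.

Decompose plus/2: h(h(y2)) =?= h(h(h(h(7)))),  h(h(plus(plus(x2, nil), y2))) =?= h(h(plus(x2, z))).
Decompose h/1: h(y2) =?= h(h(h(7))).
Decompose h/1: y2 =?= h(h(7)).
Bind y2 := h(h(7)); substituting into the remaining equation gives: h(h(plus(plus(x2, nil), h(h(7))))) =?= h(h(plus(x2, z))).
Decompose h/1: h(plus(plus(x2, nil), h(h(7)))) =?= h(plus(x2, z)).
Decompose h/1: plus(plus(x2, nil), h(h(7))) =?= plus(x2, z).
Decompose plus/2: plus(x2, nil) =?= x2,  h(h(7)) =?= z.
Occurs check fails: x2 occurs in plus(x2, nil); the equation x2 =?= plus(x2, nil) has no finite solution.

FAIL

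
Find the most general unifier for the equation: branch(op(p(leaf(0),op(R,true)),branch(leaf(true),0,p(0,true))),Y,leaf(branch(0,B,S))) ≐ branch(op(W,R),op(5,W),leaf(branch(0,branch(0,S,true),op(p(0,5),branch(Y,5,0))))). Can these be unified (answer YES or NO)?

YES

Decompose branch/3: op(p(leaf(0),op(R,true)),branch(leaf(true),0,p(0,true))) ≐ op(W,R),  Y ≐ op(5,W),  leaf(branch(0,B,S)) ≐ leaf(branch(0,branch(0,S,true),op(p(0,5),branch(Y,5,0)))).
Decompose op/2: p(leaf(0),op(R,true)) ≐ W,  branch(leaf(true),0,p(0,true)) ≐ R.
Bind W := p(leaf(0),op(R,true)); substituting into the one remaining equation that mentions W gives: Y ≐ op(5,p(leaf(0),op(R,true))).
Bind R := branch(leaf(true),0,p(0,true)); substituting into the one remaining equation that mentions R gives: Y ≐ op(5,p(leaf(0),op(branch(leaf(true),0,p(0,true)),true))). Substituting into the earlier binding gives W := p(leaf(0),op(branch(leaf(true),0,p(0,true)),true)).
Bind Y := op(5,p(leaf(0),op(branch(leaf(true),0,p(0,true)),true))); substituting into the remaining equation gives: leaf(branch(0,B,S)) ≐ leaf(branch(0,branch(0,S,true),op(p(0,5),branch(op(5,p(leaf(0),op(branch(leaf(true),0,p(0,true)),true))),5,0)))).
Decompose leaf/1: branch(0,B,S) ≐ branch(0,branch(0,S,true),op(p(0,5),branch(op(5,p(leaf(0),op(branch(leaf(true),0,p(0,true)),true))),5,0))).
Decompose branch/3: 0 ≐ 0,  B ≐ branch(0,S,true),  S ≐ op(p(0,5),branch(op(5,p(leaf(0),op(branch(leaf(true),0,p(0,true)),true))),5,0)).
Delete trivial equation 0 ≐ 0.
Bind B := branch(0,S,true); no other remaining equation mentions B.
Bind S := op(p(0,5),branch(op(5,p(leaf(0),op(branch(leaf(true),0,p(0,true)),true))),5,0)). Substituting into the earlier binding gives B := branch(0,op(p(0,5),branch(op(5,p(leaf(0),op(branch(leaf(true),0,p(0,true)),true))),5,0)),true).
No equations remain and no clash or occurs-check failure arose, so a unifier exists.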